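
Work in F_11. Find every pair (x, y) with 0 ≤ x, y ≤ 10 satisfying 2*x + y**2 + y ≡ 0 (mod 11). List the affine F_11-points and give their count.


Affine F_11-points: {(0, 0), (0, 10), (1, 4), (1, 6), (5, 3), (5, 7), (7, 5), (8, 2), (8, 8), (10, 1), (10, 9)}; count = 11.

For each of the 121 pairs (x, y) ∈ F_11², evaluate f(x, y) mod 11. Record the zeros.
  x = 0: [0↦0, 1↦2, 2↦6, 3↦1, 4↦9, 5↦8, 6↦9, 7↦1, 8↦6, 9↦2, 10↦0]  zeros at y ∈ {0, 10}
  x = 1: [0↦2, 1↦4, 2↦8, 3↦3, 4↦0, 5↦10, 6↦0, 7↦3, 8↦8, 9↦4, 10↦2]  zeros at y ∈ {4, 6}
  x = 2: [0↦4, 1↦6, 2↦10, 3↦5, 4↦2, 5↦1, 6↦2, 7↦5, 8↦10, 9↦6, 10↦4]  zeros at y ∈ ∅
  x = 3: [0↦6, 1↦8, 2↦1, 3↦7, 4↦4, 5↦3, 6↦4, 7↦7, 8↦1, 9↦8, 10↦6]  zeros at y ∈ ∅
  x = 4: [0↦8, 1↦10, 2↦3, 3↦9, 4↦6, 5↦5, 6↦6, 7↦9, 8↦3, 9↦10, 10↦8]  zeros at y ∈ ∅
  x = 5: [0↦10, 1↦1, 2↦5, 3↦0, 4↦8, 5↦7, 6↦8, 7↦0, 8↦5, 9↦1, 10↦10]  zeros at y ∈ {3, 7}
  x = 6: [0↦1, 1↦3, 2↦7, 3↦2, 4↦10, 5↦9, 6↦10, 7↦2, 8↦7, 9↦3, 10↦1]  zeros at y ∈ ∅
  x = 7: [0↦3, 1↦5, 2↦9, 3↦4, 4↦1, 5↦0, 6↦1, 7↦4, 8↦9, 9↦5, 10↦3]  zeros at y ∈ {5}
  x = 8: [0↦5, 1↦7, 2↦0, 3↦6, 4↦3, 5↦2, 6↦3, 7↦6, 8↦0, 9↦7, 10↦5]  zeros at y ∈ {2, 8}
  x = 9: [0↦7, 1↦9, 2↦2, 3↦8, 4↦5, 5↦4, 6↦5, 7↦8, 8↦2, 9↦9, 10↦7]  zeros at y ∈ ∅
  x = 10: [0↦9, 1↦0, 2↦4, 3↦10, 4↦7, 5↦6, 6↦7, 7↦10, 8↦4, 9↦0, 10↦9]  zeros at y ∈ {1, 9}
Collecting zeros: affine points = {(0, 0), (0, 10), (1, 4), (1, 6), (5, 3), (5, 7), (7, 5), (8, 2), (8, 8), (10, 1), (10, 9)}.
Total count |C(F_11)_aff| = 11.


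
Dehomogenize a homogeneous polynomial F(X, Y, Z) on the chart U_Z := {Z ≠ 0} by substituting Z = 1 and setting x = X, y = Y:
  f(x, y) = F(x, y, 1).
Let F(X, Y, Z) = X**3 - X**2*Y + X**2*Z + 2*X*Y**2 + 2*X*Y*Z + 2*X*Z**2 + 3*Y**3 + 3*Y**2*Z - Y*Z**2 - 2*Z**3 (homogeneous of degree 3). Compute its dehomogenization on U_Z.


f(x, y) = x**3 - x**2*y + x**2 + 2*x*y**2 + 2*x*y + 2*x + 3*y**3 + 3*y**2 - y - 2

On U_Z we set Z = 1. Each monomial c·X^i·Y^j·Z^k in F becomes c·x^i·y^j·1^k = c·x^i·y^j.
Substituting Z = 1: F(X, Y, 1) = x**3 - x**2*y + x**2 + 2*x*y**2 + 2*x*y + 2*x + 3*y**3 + 3*y**2 - y - 2.
Note: deg(f) ≤ deg(F) = 3; strict inequality happens when F is divisible by Z (lost terms).


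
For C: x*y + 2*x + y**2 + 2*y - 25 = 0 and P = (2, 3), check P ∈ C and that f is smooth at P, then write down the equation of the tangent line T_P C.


Tangent line at P: 5*x + 10*y - 40 = 0.

Step 1: f(2, 3) = 0, so P lies on C.
Step 2: partial derivatives
  f_x(x, y) = y + 2, f_y(x, y) = x + 2*y + 2.
  f_x(P) = 5, f_y(P) = 10 (gradient nonzero, so P is smooth).
Step 3: tangent line at P: 5·(x − 2) + 10·(y − 3) = 0.
Expanding: 5*x + 10*y - 40 = 0.


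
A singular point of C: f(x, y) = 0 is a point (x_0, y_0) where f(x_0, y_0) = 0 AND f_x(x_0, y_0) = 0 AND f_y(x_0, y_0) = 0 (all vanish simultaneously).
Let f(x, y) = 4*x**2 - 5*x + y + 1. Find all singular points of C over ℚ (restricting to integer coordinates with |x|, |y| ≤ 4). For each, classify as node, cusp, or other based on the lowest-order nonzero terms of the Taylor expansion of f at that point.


No singular points in the scanned grid; C is smooth there.

Compute partial derivatives:
  f_x = 8*x - 5.
  f_y = 1.
f_y = 1 is a nonzero constant, so f_y never vanishes: no point (x, y) can satisfy f = f_x = f_y = 0. In particular no (x, y) ∈ {−4, ..., 4}² is singular; the curve is smooth.


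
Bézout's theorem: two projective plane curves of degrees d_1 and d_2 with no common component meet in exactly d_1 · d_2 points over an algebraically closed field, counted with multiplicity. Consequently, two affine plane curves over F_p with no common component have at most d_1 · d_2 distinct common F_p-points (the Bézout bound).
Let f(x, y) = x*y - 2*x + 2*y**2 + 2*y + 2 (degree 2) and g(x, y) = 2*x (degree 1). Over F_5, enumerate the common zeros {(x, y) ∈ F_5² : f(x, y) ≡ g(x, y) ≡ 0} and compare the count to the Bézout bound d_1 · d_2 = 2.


Common zeros: ∅; count = 0; Bézout bound = 2.

deg(f) = 2, deg(g) = 1, so Bézout bound = 2.
Scan x ∈ F_5. For each x, list the y ∈ F_5 with f(x, y) ≡ 0 and those with g(x, y) ≡ 0 (mod 5); the common zeros in that column are the intersection.
  x = 0: f ≡ 0 at y ∈ ∅; g ≡ 0 at y ∈ {0, 1, 2, 3, 4}; common: ∅.
  x = 1: f ≡ 0 at y ∈ {0, 1}; g ≡ 0 at y ∈ ∅; common: ∅.
  x = 2: f ≡ 0 at y ∈ ∅; g ≡ 0 at y ∈ ∅; common: ∅.
  x = 3: f ≡ 0 at y ∈ ∅; g ≡ 0 at y ∈ ∅; common: ∅.
  x = 4: f ≡ 0 at y ∈ {3, 4}; g ≡ 0 at y ∈ ∅; common: ∅.
Collecting: common zeros = ∅, so the count is 0.
Comparison with the Bézout bound: 0 ≤ 2 = deg(f)·deg(g), as expected for curves with no common component (the affine F_5-count falls short of the bound because intersections may lie at infinity, over extension fields, or carry multiplicity).


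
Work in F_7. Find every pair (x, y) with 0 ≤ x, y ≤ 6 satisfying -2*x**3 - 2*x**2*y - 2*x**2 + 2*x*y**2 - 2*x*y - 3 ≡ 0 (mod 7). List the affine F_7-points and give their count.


Affine F_7-points: {(1, 0), (1, 2), (2, 1), (2, 2), (6, 3), (6, 4)}; count = 6.

For each of the 49 pairs (x, y) ∈ F_7², evaluate f(x, y) mod 7. Record the zeros.
  x = 0: [0↦4, 1↦4, 2↦4, 3↦4, 4↦4, 5↦4, 6↦4]  zeros at y ∈ ∅
  x = 1: [0↦0, 1↦5, 2↦0, 3↦6, 4↦2, 5↦2, 6↦6]  zeros at y ∈ {0, 2}
  x = 2: [0↦1, 1↦0, 2↦0, 3↦1, 4↦3, 5↦6, 6↦3]  zeros at y ∈ {1, 2}
  x = 3: [0↦2, 1↦5, 2↦6, 3↦5, 4↦2, 5↦4, 6↦4]  zeros at y ∈ ∅
  x = 4: [0↦5, 1↦1, 2↦6, 3↦6, 4↦1, 5↦5, 6↦4]  zeros at y ∈ ∅
  x = 5: [0↦5, 1↦4, 2↦2, 3↦6, 4↦2, 5↦4, 6↦5]  zeros at y ∈ ∅
  x = 6: [0↦4, 1↦2, 2↦3, 3↦0, 4↦0, 5↦3, 6↦2]  zeros at y ∈ {3, 4}
Collecting zeros: affine points = {(1, 0), (1, 2), (2, 1), (2, 2), (6, 3), (6, 4)}.
Total count |C(F_7)_aff| = 6.


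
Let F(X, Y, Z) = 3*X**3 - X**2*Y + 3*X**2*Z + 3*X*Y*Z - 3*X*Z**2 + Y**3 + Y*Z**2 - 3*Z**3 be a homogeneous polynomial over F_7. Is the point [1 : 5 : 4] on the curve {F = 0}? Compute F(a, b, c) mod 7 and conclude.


F(1,5,4) ≡ 0 (mod 7); P is on the curve.

Evaluate F(1, 5, 4) term-by-term (mod 7).
  3*X**3 ↦ 3·1·1·1 = 3
  -X**2*Y ↦ -1·1·5·1 = -5
  3*X**2*Z ↦ 3·1·1·4 = 12
  3*X*Y*Z ↦ 3·1·5·4 = 60
  -3*X*Z**2 ↦ -3·1·1·16 = -48
  Y**3 ↦ 1·1·125·1 = 125
  Y*Z**2 ↦ 1·1·5·16 = 80
  -3*Z**3 ↦ -3·1·1·64 = -192
Sum: F(1, 5, 4) = (3) + (-5) + (12) + (60) + (-48) + (125) + (80) + (-192) = 35.
Reducing mod 7: 35 ≡ 0 (mod 7).
Since F(a, b, c) ≡ 0 (mod 7), P lies on the curve.


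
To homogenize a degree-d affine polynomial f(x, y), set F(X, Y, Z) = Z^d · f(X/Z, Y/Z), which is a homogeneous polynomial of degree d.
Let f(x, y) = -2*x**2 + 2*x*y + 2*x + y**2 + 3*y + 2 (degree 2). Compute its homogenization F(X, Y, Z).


F(X, Y, Z) = -2*X**2 + 2*X*Y + 2*X*Z + Y**2 + 3*Y*Z + 2*Z**2

deg(f) = 2.
Substitute x = X/Z, y = Y/Z into f, then multiply by Z^2.
  monomial -2·x^2·y^0 ↦ -2·X^2·Y^0·Z^0.
  monomial 2·x^1·y^1 ↦ 2·X^1·Y^1·Z^0.
  monomial 2·x^1·y^0 ↦ 2·X^1·Y^0·Z^1.
  monomial 1·x^0·y^2 ↦ 1·X^0·Y^2·Z^0.
  monomial 3·x^0·y^1 ↦ 3·X^0·Y^1·Z^1.
  monomial 2·x^0·y^0 ↦ 2·X^0·Y^0·Z^2.
Collecting: F(X, Y, Z) = -2*X**2 + 2*X*Y + 2*X*Z + Y**2 + 3*Y*Z + 2*Z**2.


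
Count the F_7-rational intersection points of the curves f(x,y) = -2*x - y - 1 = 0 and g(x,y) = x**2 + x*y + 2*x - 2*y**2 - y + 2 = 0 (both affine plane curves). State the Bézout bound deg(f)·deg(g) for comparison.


Common zeros: ∅; count = 0; Bézout bound = 2.

deg(f) = 1, deg(g) = 2, so Bézout bound = 2.
Scan x ∈ F_7. For each x, list the y ∈ F_7 with f(x, y) ≡ 0 and those with g(x, y) ≡ 0 (mod 7); the common zeros in that column are the intersection.
  x = 0: f ≡ 0 at y ∈ {6}; g ≡ 0 at y ∈ ∅; common: ∅.
  x = 1: f ≡ 0 at y ∈ {4}; g ≡ 0 at y ∈ ∅; common: ∅.
  x = 2: f ≡ 0 at y ∈ {2}; g ≡ 0 at y ∈ {5, 6}; common: ∅.
  x = 3: f ≡ 0 at y ∈ {0}; g ≡ 0 at y ∈ {4}; common: ∅.
  x = 4: f ≡ 0 at y ∈ {5}; g ≡ 0 at y ∈ {6}; common: ∅.
  x = 5: f ≡ 0 at y ∈ {3}; g ≡ 0 at y ∈ {4, 5}; common: ∅.
  x = 6: f ≡ 0 at y ∈ {1}; g ≡ 0 at y ∈ ∅; common: ∅.
Collecting: common zeros = ∅, so the count is 0.
Comparison with the Bézout bound: 0 ≤ 2 = deg(f)·deg(g), as expected for curves with no common component (the affine F_7-count falls short of the bound because intersections may lie at infinity, over extension fields, or carry multiplicity).


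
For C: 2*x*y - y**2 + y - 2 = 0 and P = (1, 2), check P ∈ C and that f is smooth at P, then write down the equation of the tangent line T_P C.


Tangent line at P: 4*x - y - 2 = 0.

Step 1: f(1, 2) = 0, so P lies on C.
Step 2: partial derivatives
  f_x(x, y) = 2*y, f_y(x, y) = 2*x - 2*y + 1.
  f_x(P) = 4, f_y(P) = -1 (gradient nonzero, so P is smooth).
Step 3: tangent line at P: 4·(x − 1) + -1·(y − 2) = 0.
Expanding: 4*x - y - 2 = 0.


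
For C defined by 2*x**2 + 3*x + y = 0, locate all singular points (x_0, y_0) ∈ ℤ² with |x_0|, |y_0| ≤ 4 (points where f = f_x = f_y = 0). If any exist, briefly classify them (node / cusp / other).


No singular points in the scanned grid; C is smooth there.

Compute partial derivatives:
  f_x = 4*x + 3.
  f_y = 1.
f_y = 1 is a nonzero constant, so f_y never vanishes: no point (x, y) can satisfy f = f_x = f_y = 0. In particular no (x, y) ∈ {−4, ..., 4}² is singular; the curve is smooth.


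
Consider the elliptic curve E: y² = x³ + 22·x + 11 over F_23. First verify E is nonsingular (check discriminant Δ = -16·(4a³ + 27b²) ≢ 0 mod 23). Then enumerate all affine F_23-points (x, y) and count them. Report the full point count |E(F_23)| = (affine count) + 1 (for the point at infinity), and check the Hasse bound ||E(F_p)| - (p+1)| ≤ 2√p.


Affine points = {(3, 9), (3, 14), (4, 5), (4, 18), (5, 4), (5, 19), (7, 5), (7, 18), (8, 3), (8, 20), (9, 8), (9, 15), (10, 9), (10, 14), (12, 5), (12, 18), (14, 2), (14, 21), (15, 6), (15, 17), (17, 10), (17, 13), (18, 11), (18, 12)}; affine count = 24; |E(F_23)| = 25.

Discriminant check: Δ ∝ 4a³ + 27b² = 4·22³ + 27·11² = 4·10648 + 27·121 ≡ 20 (mod 23). Nonzero ⇒ E is nonsingular.
For each x ∈ F_23, compute rhs = x³ + 22·x + 11 mod 23, then count y ∈ F_23 with y² ≡ rhs.
  x = 0: rhs = 11, matching y values: none (0 points).
  x = 1: rhs = 11, matching y values: none (0 points).
  x = 2: rhs = 17, matching y values: none (0 points).
  x = 3: rhs = 12, matching y values: 9, 14 (2 points).
  x = 4: rhs = 2, matching y values: 5, 18 (2 points).
  x = 5: rhs = 16, matching y values: 4, 19 (2 points).
  x = 6: rhs = 14, matching y values: none (0 points).
  x = 7: rhs = 2, matching y values: 5, 18 (2 points).
  x = 8: rhs = 9, matching y values: 3, 20 (2 points).
  x = 9: rhs = 18, matching y values: 8, 15 (2 points).
  x = 10: rhs = 12, matching y values: 9, 14 (2 points).
  x = 11: rhs = 20, matching y values: none (0 points).
  x = 12: rhs = 2, matching y values: 5, 18 (2 points).
  x = 13: rhs = 10, matching y values: none (0 points).
  x = 14: rhs = 4, matching y values: 2, 21 (2 points).
  x = 15: rhs = 13, matching y values: 6, 17 (2 points).
  x = 16: rhs = 20, matching y values: none (0 points).
  x = 17: rhs = 8, matching y values: 10, 13 (2 points).
  x = 18: rhs = 6, matching y values: 11, 12 (2 points).
  x = 19: rhs = 20, matching y values: none (0 points).
  x = 20: rhs = 10, matching y values: none (0 points).
  x = 21: rhs = 5, matching y values: none (0 points).
  x = 22: rhs = 11, matching y values: none (0 points).
Total affine count: 24.
Full point count |E(F_23)| = 24 + 1 = 25.
Hasse bound: |25 − (23+1)| = |1| = 1 ≤ 2√23 ≈ 9.5917 ✓.


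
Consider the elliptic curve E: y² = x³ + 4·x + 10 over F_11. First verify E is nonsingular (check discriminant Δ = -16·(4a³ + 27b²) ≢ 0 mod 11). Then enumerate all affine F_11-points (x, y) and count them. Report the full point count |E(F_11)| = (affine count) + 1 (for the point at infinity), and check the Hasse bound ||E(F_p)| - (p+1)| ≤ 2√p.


Affine points = {(1, 2), (1, 9), (2, 2), (2, 9), (3, 4), (3, 7), (5, 1), (5, 10), (8, 2), (8, 9), (9, 4), (9, 7), (10, 4), (10, 7)}; affine count = 14; |E(F_11)| = 15.

Discriminant check: Δ ∝ 4a³ + 27b² = 4·4³ + 27·10² = 4·64 + 27·100 ≡ 8 (mod 11). Nonzero ⇒ E is nonsingular.
For each x ∈ F_11, compute rhs = x³ + 4·x + 10 mod 11, then count y ∈ F_11 with y² ≡ rhs.
  x = 0: rhs = 10, matching y values: none (0 points).
  x = 1: rhs = 4, matching y values: 2, 9 (2 points).
  x = 2: rhs = 4, matching y values: 2, 9 (2 points).
  x = 3: rhs = 5, matching y values: 4, 7 (2 points).
  x = 4: rhs = 2, matching y values: none (0 points).
  x = 5: rhs = 1, matching y values: 1, 10 (2 points).
  x = 6: rhs = 8, matching y values: none (0 points).
  x = 7: rhs = 7, matching y values: none (0 points).
  x = 8: rhs = 4, matching y values: 2, 9 (2 points).
  x = 9: rhs = 5, matching y values: 4, 7 (2 points).
  x = 10: rhs = 5, matching y values: 4, 7 (2 points).
Total affine count: 14.
Full point count |E(F_11)| = 14 + 1 = 15.
Hasse bound: |15 − (11+1)| = |3| = 3 ≤ 2√11 ≈ 6.6332 ✓.


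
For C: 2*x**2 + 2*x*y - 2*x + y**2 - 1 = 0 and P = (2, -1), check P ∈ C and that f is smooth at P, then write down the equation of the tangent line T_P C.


Tangent line at P: 4*x + 2*y - 6 = 0.

Step 1: f(2, -1) = 0, so P lies on C.
Step 2: partial derivatives
  f_x(x, y) = 4*x + 2*y - 2, f_y(x, y) = 2*x + 2*y.
  f_x(P) = 4, f_y(P) = 2 (gradient nonzero, so P is smooth).
Step 3: tangent line at P: 4·(x − 2) + 2·(y − -1) = 0.
Expanding: 4*x + 2*y - 6 = 0.


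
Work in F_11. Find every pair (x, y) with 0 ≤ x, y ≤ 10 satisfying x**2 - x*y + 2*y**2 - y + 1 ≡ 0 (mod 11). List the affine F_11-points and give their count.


Affine F_11-points: {(0, 8), (0, 9), (5, 1), (5, 2), (7, 1), (7, 3), (8, 2), (8, 8), (9, 7), (9, 9)}; count = 10.

For each of the 121 pairs (x, y) ∈ F_11², evaluate f(x, y) mod 11. Record the zeros.
  x = 0: [0↦1, 1↦2, 2↦7, 3↦5, 4↦7, 5↦2, 6↦1, 7↦4, 8↦0, 9↦0, 10↦4]  zeros at y ∈ {8, 9}
  x = 1: [0↦2, 1↦2, 2↦6, 3↦3, 4↦4, 5↦9, 6↦7, 7↦9, 8↦4, 9↦3, 10↦6]  zeros at y ∈ ∅
  x = 2: [0↦5, 1↦4, 2↦7, 3↦3, 4↦3, 5↦7, 6↦4, 7↦5, 8↦10, 9↦8, 10↦10]  zeros at y ∈ ∅
  x = 3: [0↦10, 1↦8, 2↦10, 3↦5, 4↦4, 5↦7, 6↦3, 7↦3, 8↦7, 9↦4, 10↦5]  zeros at y ∈ ∅
  x = 4: [0↦6, 1↦3, 2↦4, 3↦9, 4↦7, 5↦9, 6↦4, 7↦3, 8↦6, 9↦2, 10↦2]  zeros at y ∈ ∅
  x = 5: [0↦4, 1↦0, 2↦0, 3↦4, 4↦1, 5↦2, 6↦7, 7↦5, 8↦7, 9↦2, 10↦1]  zeros at y ∈ {1, 2}
  x = 6: [0↦4, 1↦10, 2↦9, 3↦1, 4↦8, 5↦8, 6↦1, 7↦9, 8↦10, 9↦4, 10↦2]  zeros at y ∈ ∅
  x = 7: [0↦6, 1↦0, 2↦9, 3↦0, 4↦6, 5↦5, 6↦8, 7↦4, 8↦4, 9↦8, 10↦5]  zeros at y ∈ {1, 3}
  x = 8: [0↦10, 1↦3, 2↦0, 3↦1, 4↦6, 5↦4, 6↦6, 7↦1, 8↦0, 9↦3, 10↦10]  zeros at y ∈ {2, 8}
  x = 9: [0↦5, 1↦8, 2↦4, 3↦4, 4↦8, 5↦5, 6↦6, 7↦0, 8↦9, 9↦0, 10↦6]  zeros at y ∈ {7, 9}
  x = 10: [0↦2, 1↦4, 2↦10, 3↦9, 4↦1, 5↦8, 6↦8, 7↦1, 8↦9, 9↦10, 10↦4]  zeros at y ∈ ∅
Collecting zeros: affine points = {(0, 8), (0, 9), (5, 1), (5, 2), (7, 1), (7, 3), (8, 2), (8, 8), (9, 7), (9, 9)}.
Total count |C(F_11)_aff| = 10.


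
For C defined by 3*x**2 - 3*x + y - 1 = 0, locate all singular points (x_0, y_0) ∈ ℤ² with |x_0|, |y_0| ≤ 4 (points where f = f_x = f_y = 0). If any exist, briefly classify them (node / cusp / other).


No singular points in the scanned grid; C is smooth there.

Compute partial derivatives:
  f_x = 6*x - 3.
  f_y = 1.
f_y = 1 is a nonzero constant, so f_y never vanishes: no point (x, y) can satisfy f = f_x = f_y = 0. In particular no (x, y) ∈ {−4, ..., 4}² is singular; the curve is smooth.


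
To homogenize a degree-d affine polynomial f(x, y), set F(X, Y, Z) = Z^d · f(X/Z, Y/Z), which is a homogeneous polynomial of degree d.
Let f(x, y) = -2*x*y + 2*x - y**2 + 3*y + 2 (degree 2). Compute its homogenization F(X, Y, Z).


F(X, Y, Z) = -2*X*Y + 2*X*Z - Y**2 + 3*Y*Z + 2*Z**2

deg(f) = 2.
Substitute x = X/Z, y = Y/Z into f, then multiply by Z^2.
  monomial -2·x^1·y^1 ↦ -2·X^1·Y^1·Z^0.
  monomial 2·x^1·y^0 ↦ 2·X^1·Y^0·Z^1.
  monomial -1·x^0·y^2 ↦ -1·X^0·Y^2·Z^0.
  monomial 3·x^0·y^1 ↦ 3·X^0·Y^1·Z^1.
  monomial 2·x^0·y^0 ↦ 2·X^0·Y^0·Z^2.
Collecting: F(X, Y, Z) = -2*X*Y + 2*X*Z - Y**2 + 3*Y*Z + 2*Z**2.


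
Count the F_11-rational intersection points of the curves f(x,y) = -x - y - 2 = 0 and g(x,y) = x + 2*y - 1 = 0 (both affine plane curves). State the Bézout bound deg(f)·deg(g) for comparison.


Common zeros: {(6, 3)}; count = 1; Bézout bound = 1.

deg(f) = 1, deg(g) = 1, so Bézout bound = 1.
Scan x ∈ F_11. For each x, list the y ∈ F_11 with f(x, y) ≡ 0 and those with g(x, y) ≡ 0 (mod 11); the common zeros in that column are the intersection.
  x = 0: f ≡ 0 at y ∈ {9}; g ≡ 0 at y ∈ {6}; common: ∅.
  x = 1: f ≡ 0 at y ∈ {8}; g ≡ 0 at y ∈ {0}; common: ∅.
  x = 2: f ≡ 0 at y ∈ {7}; g ≡ 0 at y ∈ {5}; common: ∅.
  x = 3: f ≡ 0 at y ∈ {6}; g ≡ 0 at y ∈ {10}; common: ∅.
  x = 4: f ≡ 0 at y ∈ {5}; g ≡ 0 at y ∈ {4}; common: ∅.
  x = 5: f ≡ 0 at y ∈ {4}; g ≡ 0 at y ∈ {9}; common: ∅.
  x = 6: f ≡ 0 at y ∈ {3}; g ≡ 0 at y ∈ {3}; common: {3}.
  x = 7: f ≡ 0 at y ∈ {2}; g ≡ 0 at y ∈ {8}; common: ∅.
  x = 8: f ≡ 0 at y ∈ {1}; g ≡ 0 at y ∈ {2}; common: ∅.
  x = 9: f ≡ 0 at y ∈ {0}; g ≡ 0 at y ∈ {7}; common: ∅.
  x = 10: f ≡ 0 at y ∈ {10}; g ≡ 0 at y ∈ {1}; common: ∅.
Collecting: common zeros = {(6, 3)}, so the count is 1.
Comparison with the Bézout bound: 1 ≤ 1 = deg(f)·deg(g), as expected for curves with no common component (the bound is attained).


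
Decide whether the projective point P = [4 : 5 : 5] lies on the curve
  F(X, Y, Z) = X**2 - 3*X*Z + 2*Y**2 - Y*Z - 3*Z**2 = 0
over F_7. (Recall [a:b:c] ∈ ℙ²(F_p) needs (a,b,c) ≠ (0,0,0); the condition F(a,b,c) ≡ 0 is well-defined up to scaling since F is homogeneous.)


F(4,5,5) ≡ 4 (mod 7); P is NOT on the curve.

Evaluate F(4, 5, 5) term-by-term (mod 7).
  X**2 ↦ 1·16·1·1 = 16
  -3*X*Z ↦ -3·4·1·5 = -60
  2*Y**2 ↦ 2·1·25·1 = 50
  -Y*Z ↦ -1·1·5·5 = -25
  -3*Z**2 ↦ -3·1·1·25 = -75
Sum: F(4, 5, 5) = (16) + (-60) + (50) + (-25) + (-75) = -94.
Reducing mod 7: -94 ≡ 4 (mod 7).
Since F(a, b, c) ≡ 4 ≠ 0 (mod 7), P does NOT lie on the curve.


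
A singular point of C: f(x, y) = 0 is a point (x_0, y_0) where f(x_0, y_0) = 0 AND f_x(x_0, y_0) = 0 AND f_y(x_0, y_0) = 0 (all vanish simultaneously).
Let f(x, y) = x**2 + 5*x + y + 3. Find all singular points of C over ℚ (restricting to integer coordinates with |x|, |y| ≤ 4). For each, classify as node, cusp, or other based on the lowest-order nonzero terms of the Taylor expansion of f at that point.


No singular points in the scanned grid; C is smooth there.

Compute partial derivatives:
  f_x = 2*x + 5.
  f_y = 1.
f_y = 1 is a nonzero constant, so f_y never vanishes: no point (x, y) can satisfy f = f_x = f_y = 0. In particular no (x, y) ∈ {−4, ..., 4}² is singular; the curve is smooth.


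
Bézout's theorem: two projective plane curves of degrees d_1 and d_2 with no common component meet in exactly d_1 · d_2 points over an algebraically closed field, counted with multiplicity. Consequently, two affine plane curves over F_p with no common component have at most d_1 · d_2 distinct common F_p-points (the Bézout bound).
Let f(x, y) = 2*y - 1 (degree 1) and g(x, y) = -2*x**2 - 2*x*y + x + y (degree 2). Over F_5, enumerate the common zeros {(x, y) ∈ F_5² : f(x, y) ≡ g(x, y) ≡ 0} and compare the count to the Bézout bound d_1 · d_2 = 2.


Common zeros: {(2, 3), (3, 3)}; count = 2; Bézout bound = 2.

deg(f) = 1, deg(g) = 2, so Bézout bound = 2.
Scan x ∈ F_5. For each x, list the y ∈ F_5 with f(x, y) ≡ 0 and those with g(x, y) ≡ 0 (mod 5); the common zeros in that column are the intersection.
  x = 0: f ≡ 0 at y ∈ {3}; g ≡ 0 at y ∈ {0}; common: ∅.
  x = 1: f ≡ 0 at y ∈ {3}; g ≡ 0 at y ∈ {4}; common: ∅.
  x = 2: f ≡ 0 at y ∈ {3}; g ≡ 0 at y ∈ {3}; common: {3}.
  x = 3: f ≡ 0 at y ∈ {3}; g ≡ 0 at y ∈ {0, 1, 2, 3, 4}; common: {3}.
  x = 4: f ≡ 0 at y ∈ {3}; g ≡ 0 at y ∈ {1}; common: ∅.
Collecting: common zeros = {(2, 3), (3, 3)}, so the count is 2.
Comparison with the Bézout bound: 2 ≤ 2 = deg(f)·deg(g), as expected for curves with no common component (the bound is attained).


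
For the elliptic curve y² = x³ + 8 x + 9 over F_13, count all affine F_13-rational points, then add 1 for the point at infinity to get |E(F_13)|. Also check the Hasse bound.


Affine points = {(0, 3), (0, 10), (4, 1), (4, 12), (6, 0), (8, 0), (9, 2), (9, 11), (10, 6), (10, 7), (12, 0)}; affine count = 11; |E(F_13)| = 12.

Discriminant check: Δ ∝ 4a³ + 27b² = 4·8³ + 27·9² = 4·512 + 27·81 ≡ 10 (mod 13). Nonzero ⇒ E is nonsingular.
For each x ∈ F_13, compute rhs = x³ + 8·x + 9 mod 13, then count y ∈ F_13 with y² ≡ rhs.
  x = 0: rhs = 9, matching y values: 3, 10 (2 points).
  x = 1: rhs = 5, matching y values: none (0 points).
  x = 2: rhs = 7, matching y values: none (0 points).
  x = 3: rhs = 8, matching y values: none (0 points).
  x = 4: rhs = 1, matching y values: 1, 12 (2 points).
  x = 5: rhs = 5, matching y values: none (0 points).
  x = 6: rhs = 0, matching y values: 0 (1 points).
  x = 7: rhs = 5, matching y values: none (0 points).
  x = 8: rhs = 0, matching y values: 0 (1 points).
  x = 9: rhs = 4, matching y values: 2, 11 (2 points).
  x = 10: rhs = 10, matching y values: 6, 7 (2 points).
  x = 11: rhs = 11, matching y values: none (0 points).
  x = 12: rhs = 0, matching y values: 0 (1 points).
Total affine count: 11.
Full point count |E(F_13)| = 11 + 1 = 12.
Hasse bound: |12 − (13+1)| = |-2| = 2 ≤ 2√13 ≈ 7.2111 ✓.


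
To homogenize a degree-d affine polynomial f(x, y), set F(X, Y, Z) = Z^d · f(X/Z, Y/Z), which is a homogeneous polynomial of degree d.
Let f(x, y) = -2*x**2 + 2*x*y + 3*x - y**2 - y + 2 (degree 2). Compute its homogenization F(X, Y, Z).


F(X, Y, Z) = -2*X**2 + 2*X*Y + 3*X*Z - Y**2 - Y*Z + 2*Z**2

deg(f) = 2.
Substitute x = X/Z, y = Y/Z into f, then multiply by Z^2.
  monomial -2·x^2·y^0 ↦ -2·X^2·Y^0·Z^0.
  monomial 2·x^1·y^1 ↦ 2·X^1·Y^1·Z^0.
  monomial 3·x^1·y^0 ↦ 3·X^1·Y^0·Z^1.
  monomial -1·x^0·y^2 ↦ -1·X^0·Y^2·Z^0.
  monomial -1·x^0·y^1 ↦ -1·X^0·Y^1·Z^1.
  monomial 2·x^0·y^0 ↦ 2·X^0·Y^0·Z^2.
Collecting: F(X, Y, Z) = -2*X**2 + 2*X*Y + 3*X*Z - Y**2 - Y*Z + 2*Z**2.


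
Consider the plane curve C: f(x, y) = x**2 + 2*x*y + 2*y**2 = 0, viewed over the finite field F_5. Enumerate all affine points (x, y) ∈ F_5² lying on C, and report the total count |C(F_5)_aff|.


Affine F_5-points: {(0, 0), (1, 1), (1, 3), (2, 1), (2, 2), (3, 3), (3, 4), (4, 2), (4, 4)}; count = 9.

For each of the 25 pairs (x, y) ∈ F_5², evaluate f(x, y) mod 5. Record the zeros.
  x = 0: [0↦0, 1↦2, 2↦3, 3↦3, 4↦2]  zeros at y ∈ {0}
  x = 1: [0↦1, 1↦0, 2↦3, 3↦0, 4↦1]  zeros at y ∈ {1, 3}
  x = 2: [0↦4, 1↦0, 2↦0, 3↦4, 4↦2]  zeros at y ∈ {1, 2}
  x = 3: [0↦4, 1↦2, 2↦4, 3↦0, 4↦0]  zeros at y ∈ {3, 4}
  x = 4: [0↦1, 1↦1, 2↦0, 3↦3, 4↦0]  zeros at y ∈ {2, 4}
Collecting zeros: affine points = {(0, 0), (1, 1), (1, 3), (2, 1), (2, 2), (3, 3), (3, 4), (4, 2), (4, 4)}.
Total count |C(F_5)_aff| = 9.


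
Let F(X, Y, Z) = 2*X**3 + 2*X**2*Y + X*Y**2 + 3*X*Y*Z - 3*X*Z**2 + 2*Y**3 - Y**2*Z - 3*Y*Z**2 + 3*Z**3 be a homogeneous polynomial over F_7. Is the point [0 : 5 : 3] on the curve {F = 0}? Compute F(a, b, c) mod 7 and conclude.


F(0,5,3) ≡ 2 (mod 7); P is NOT on the curve.

Evaluate F(0, 5, 3) term-by-term (mod 7).
  2*X**3 ↦ 2·0·1·1 = 0
  2*X**2*Y ↦ 2·0·5·1 = 0
  X*Y**2 ↦ 1·0·25·1 = 0
  3*X*Y*Z ↦ 3·0·5·3 = 0
  -3*X*Z**2 ↦ -3·0·1·9 = 0
  2*Y**3 ↦ 2·1·125·1 = 250
  -Y**2*Z ↦ -1·1·25·3 = -75
  -3*Y*Z**2 ↦ -3·1·5·9 = -135
  3*Z**3 ↦ 3·1·1·27 = 81
Sum: F(0, 5, 3) = (0) + (0) + (0) + (0) + (0) + (250) + (-75) + (-135) + (81) = 121.
Reducing mod 7: 121 ≡ 2 (mod 7).
Since F(a, b, c) ≡ 2 ≠ 0 (mod 7), P does NOT lie on the curve.


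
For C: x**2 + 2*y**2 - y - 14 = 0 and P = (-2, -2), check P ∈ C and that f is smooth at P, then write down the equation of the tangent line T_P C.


Tangent line at P: -4*x - 9*y - 26 = 0.

Step 1: f(-2, -2) = 0, so P lies on C.
Step 2: partial derivatives
  f_x(x, y) = 2*x, f_y(x, y) = 4*y - 1.
  f_x(P) = -4, f_y(P) = -9 (gradient nonzero, so P is smooth).
Step 3: tangent line at P: -4·(x − -2) + -9·(y − -2) = 0.
Expanding: -4*x - 9*y - 26 = 0.


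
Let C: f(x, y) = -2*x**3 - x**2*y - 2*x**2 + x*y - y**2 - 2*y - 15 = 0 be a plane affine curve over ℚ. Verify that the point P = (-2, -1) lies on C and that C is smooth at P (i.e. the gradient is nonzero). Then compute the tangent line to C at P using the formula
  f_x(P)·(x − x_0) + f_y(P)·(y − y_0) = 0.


Tangent line at P: -21*x - 6*y - 48 = 0.

Step 1: f(-2, -1) = 0, so P lies on C.
Step 2: partial derivatives
  f_x(x, y) = -6*x**2 - 2*x*y - 4*x + y, f_y(x, y) = -x**2 + x - 2*y - 2.
  f_x(P) = -21, f_y(P) = -6 (gradient nonzero, so P is smooth).
Step 3: tangent line at P: -21·(x − -2) + -6·(y − -1) = 0.
Expanding: -21*x - 6*y - 48 = 0.


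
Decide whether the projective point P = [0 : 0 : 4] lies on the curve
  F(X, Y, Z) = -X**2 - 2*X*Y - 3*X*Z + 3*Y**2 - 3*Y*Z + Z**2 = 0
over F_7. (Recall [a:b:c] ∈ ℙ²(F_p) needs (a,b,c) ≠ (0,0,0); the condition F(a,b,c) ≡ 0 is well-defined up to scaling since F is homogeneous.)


F(0,0,4) ≡ 2 (mod 7); P is NOT on the curve.

Evaluate F(0, 0, 4) term-by-term (mod 7).
  -X**2 ↦ -1·0·1·1 = 0
  -2*X*Y ↦ -2·0·0·1 = 0
  -3*X*Z ↦ -3·0·1·4 = 0
  3*Y**2 ↦ 3·1·0·1 = 0
  -3*Y*Z ↦ -3·1·0·4 = 0
  Z**2 ↦ 1·1·1·16 = 16
Sum: F(0, 0, 4) = (0) + (0) + (0) + (0) + (0) + (16) = 16.
Reducing mod 7: 16 ≡ 2 (mod 7).
Since F(a, b, c) ≡ 2 ≠ 0 (mod 7), P does NOT lie on the curve.


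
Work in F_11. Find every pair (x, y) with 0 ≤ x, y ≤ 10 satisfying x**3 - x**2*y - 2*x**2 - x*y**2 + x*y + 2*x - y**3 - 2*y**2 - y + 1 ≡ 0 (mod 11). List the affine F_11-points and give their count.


Affine F_11-points: {(0, 4), (1, 3), (1, 7), (1, 9), (3, 3), (5, 5), (6, 2), (7, 7), (8, 6), (9, 10), (10, 2)}; count = 11.

For each of the 121 pairs (x, y) ∈ F_11², evaluate f(x, y) mod 11. Record the zeros.
  x = 0: [0↦1, 1↦8, 2↦5, 3↦8, 4↦0, 5↦8, 6↦4, 7↦4, 8↦2, 9↦3, 10↦1]  zeros at y ∈ {4}
  x = 1: [0↦2, 1↦8, 2↦2, 3↦0, 4↦7, 5↦6, 6↦2, 7↦0, 8↦5, 9↦0, 10↦1]  zeros at y ∈ {3, 7, 9}
  x = 2: [0↦5, 1↦8, 2↦8, 3↦10, 4↦8, 5↦7, 6↦1, 7↦6, 8↦5, 9↦3, 10↦5]  zeros at y ∈ ∅
  x = 3: [0↦5, 1↦3, 2↦7, 3↦0, 4↦9, 5↦6, 6↦7, 7↦6, 8↦8, 9↦7, 10↦8]  zeros at y ∈ {3}
  x = 4: [0↦8, 1↦10, 2↦5, 3↦9, 4↦5, 5↦9, 6↦4, 7↦6, 8↦9, 9↦7, 10↦5]  zeros at y ∈ ∅
  x = 5: [0↦9, 1↦2, 2↦8, 3↦10, 4↦2, 5↦0, 6↦9, 7↦1, 8↦3, 9↦9, 10↦2]  zeros at y ∈ {5}
  x = 6: [0↦3, 1↦7, 2↦0, 3↦9, 4↦6, 5↦7, 6↦6, 7↦8, 8↦7, 9↦8, 10↦5]  zeros at y ∈ {2}
  x = 7: [0↦7, 1↦9, 2↦9, 3↦1, 4↦1, 5↦3, 6↦1, 7↦0, 8↦5, 9↦10, 10↦9]  zeros at y ∈ {7}
  x = 8: [0↦5, 1↦3, 2↦8, 3↦3, 4↦4, 5↦5, 6↦0, 7↦5, 8↦3, 9↦10, 10↦9]  zeros at y ∈ {6}
  x = 9: [0↦3, 1↦6, 2↦3, 3↦10, 4↦10, 5↦8, 6↦9, 7↦7, 8↦7, 9↦3, 10↦0]  zeros at y ∈ {10}
  x = 10: [0↦7, 1↦2, 2↦0, 3↦6, 4↦3, 5↦7, 6↦1, 7↦1, 8↦1, 9↦6, 10↦10]  zeros at y ∈ {2}
Collecting zeros: affine points = {(0, 4), (1, 3), (1, 7), (1, 9), (3, 3), (5, 5), (6, 2), (7, 7), (8, 6), (9, 10), (10, 2)}.
Total count |C(F_11)_aff| = 11.


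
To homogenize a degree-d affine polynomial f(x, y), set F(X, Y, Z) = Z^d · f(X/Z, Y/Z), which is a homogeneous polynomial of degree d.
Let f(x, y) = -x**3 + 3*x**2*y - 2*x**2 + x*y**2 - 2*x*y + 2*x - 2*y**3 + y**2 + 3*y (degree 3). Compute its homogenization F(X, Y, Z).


F(X, Y, Z) = -X**3 + 3*X**2*Y - 2*X**2*Z + X*Y**2 - 2*X*Y*Z + 2*X*Z**2 - 2*Y**3 + Y**2*Z + 3*Y*Z**2

deg(f) = 3.
Substitute x = X/Z, y = Y/Z into f, then multiply by Z^3.
  monomial -1·x^3·y^0 ↦ -1·X^3·Y^0·Z^0.
  monomial 3·x^2·y^1 ↦ 3·X^2·Y^1·Z^0.
  monomial -2·x^2·y^0 ↦ -2·X^2·Y^0·Z^1.
  monomial 1·x^1·y^2 ↦ 1·X^1·Y^2·Z^0.
  monomial -2·x^1·y^1 ↦ -2·X^1·Y^1·Z^1.
  monomial 2·x^1·y^0 ↦ 2·X^1·Y^0·Z^2.
  monomial -2·x^0·y^3 ↦ -2·X^0·Y^3·Z^0.
  monomial 1·x^0·y^2 ↦ 1·X^0·Y^2·Z^1.
  monomial 3·x^0·y^1 ↦ 3·X^0·Y^1·Z^2.
Collecting: F(X, Y, Z) = -X**3 + 3*X**2*Y - 2*X**2*Z + X*Y**2 - 2*X*Y*Z + 2*X*Z**2 - 2*Y**3 + Y**2*Z + 3*Y*Z**2.


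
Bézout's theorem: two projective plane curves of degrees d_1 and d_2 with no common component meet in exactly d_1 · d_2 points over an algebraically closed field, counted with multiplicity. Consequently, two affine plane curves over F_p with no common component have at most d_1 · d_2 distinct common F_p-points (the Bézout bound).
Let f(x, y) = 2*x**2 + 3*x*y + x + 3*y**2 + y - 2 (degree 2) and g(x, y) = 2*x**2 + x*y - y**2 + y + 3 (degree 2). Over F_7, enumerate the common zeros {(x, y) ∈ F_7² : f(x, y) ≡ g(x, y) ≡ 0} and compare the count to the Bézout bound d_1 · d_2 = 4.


Common zeros: {(2, 4)}; count = 1; Bézout bound = 4.

deg(f) = 2, deg(g) = 2, so Bézout bound = 4.
Scan x ∈ F_7. For each x, list the y ∈ F_7 with f(x, y) ≡ 0 and those with g(x, y) ≡ 0 (mod 7); the common zeros in that column are the intersection.
  x = 0: f ≡ 0 at y ∈ {3, 6}; g ≡ 0 at y ∈ ∅; common: ∅.
  x = 1: f ≡ 0 at y ∈ {2, 6}; g ≡ 0 at y ∈ ∅; common: ∅.
  x = 2: f ≡ 0 at y ∈ {3, 4}; g ≡ 0 at y ∈ {4, 6}; common: {4}.
  x = 3: f ≡ 0 at y ∈ ∅; g ≡ 0 at y ∈ {0, 4}; common: ∅.
  x = 4: f ≡ 0 at y ∈ ∅; g ≡ 0 at y ∈ {0, 5}; common: ∅.
  x = 5: f ≡ 0 at y ∈ ∅; g ≡ 0 at y ∈ ∅; common: ∅.
  x = 6: f ≡ 0 at y ∈ {1, 2}; g ≡ 0 at y ∈ ∅; common: ∅.
Collecting: common zeros = {(2, 4)}, so the count is 1.
Comparison with the Bézout bound: 1 ≤ 4 = deg(f)·deg(g), as expected for curves with no common component (the affine F_7-count falls short of the bound because intersections may lie at infinity, over extension fields, or carry multiplicity).


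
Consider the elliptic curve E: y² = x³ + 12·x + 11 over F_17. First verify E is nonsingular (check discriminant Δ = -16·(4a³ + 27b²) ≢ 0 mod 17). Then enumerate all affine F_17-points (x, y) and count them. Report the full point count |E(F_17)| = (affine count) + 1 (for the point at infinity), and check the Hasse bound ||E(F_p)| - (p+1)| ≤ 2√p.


Affine points = {(2, 3), (2, 14), (4, 2), (4, 15), (5, 3), (5, 14), (7, 8), (7, 9), (9, 7), (9, 10), (10, 3), (10, 14), (12, 8), (12, 9), (13, 1), (13, 16), (14, 4), (14, 13), (15, 8), (15, 9), (16, 7), (16, 10)}; affine count = 22; |E(F_17)| = 23.

Discriminant check: Δ ∝ 4a³ + 27b² = 4·12³ + 27·11² = 4·1728 + 27·121 ≡ 13 (mod 17). Nonzero ⇒ E is nonsingular.
For each x ∈ F_17, compute rhs = x³ + 12·x + 11 mod 17, then count y ∈ F_17 with y² ≡ rhs.
  x = 0: rhs = 11, matching y values: none (0 points).
  x = 1: rhs = 7, matching y values: none (0 points).
  x = 2: rhs = 9, matching y values: 3, 14 (2 points).
  x = 3: rhs = 6, matching y values: none (0 points).
  x = 4: rhs = 4, matching y values: 2, 15 (2 points).
  x = 5: rhs = 9, matching y values: 3, 14 (2 points).
  x = 6: rhs = 10, matching y values: none (0 points).
  x = 7: rhs = 13, matching y values: 8, 9 (2 points).
  x = 8: rhs = 7, matching y values: none (0 points).
  x = 9: rhs = 15, matching y values: 7, 10 (2 points).
  x = 10: rhs = 9, matching y values: 3, 14 (2 points).
  x = 11: rhs = 12, matching y values: none (0 points).
  x = 12: rhs = 13, matching y values: 8, 9 (2 points).
  x = 13: rhs = 1, matching y values: 1, 16 (2 points).
  x = 14: rhs = 16, matching y values: 4, 13 (2 points).
  x = 15: rhs = 13, matching y values: 8, 9 (2 points).
  x = 16: rhs = 15, matching y values: 7, 10 (2 points).
Total affine count: 22.
Full point count |E(F_17)| = 22 + 1 = 23.
Hasse bound: |23 − (17+1)| = |5| = 5 ≤ 2√17 ≈ 8.2462 ✓.


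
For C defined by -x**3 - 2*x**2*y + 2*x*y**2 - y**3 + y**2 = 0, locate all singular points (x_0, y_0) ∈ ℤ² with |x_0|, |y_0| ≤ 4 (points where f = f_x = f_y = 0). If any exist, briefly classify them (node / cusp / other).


Singular points: {(0, 0)}; classification: cusp.

Compute partial derivatives:
  f_x = -3*x**2 - 4*x*y + 2*y**2.
  f_y = -2*x**2 + 4*x*y - 3*y**2 + 2*y.
Scan x_0 ∈ {−4, ..., 4}. For each x_0, f_y(x_0, y) is a polynomial in y; find its integer roots y ∈ {−4, ..., 4}, then test f_x and f at those candidates.
  x = -4: f_y(-4, y) = -3*y**2 - 14*y - 32; no integer root y with |y| ≤ 4.
  x = -3: f_y(-3, y) = -3*y**2 - 10*y - 18; no integer root y with |y| ≤ 4.
  x = -2: f_y(-2, y) = -3*y**2 - 6*y - 8; no integer root y with |y| ≤ 4.
  x = -1: f_y(-1, y) = -3*y**2 - 2*y - 2; no integer root y with |y| ≤ 4.
  x = 0: f_y(0, y) = -3*y**2 + 2*y; vanishes at y ∈ {0}. (0, 0): f_x = 0, f = 0 — SINGULAR.
  x = 1: f_y(1, y) = -3*y**2 + 6*y - 2; no integer root y with |y| ≤ 4.
  x = 2: f_y(2, y) = -3*y**2 + 10*y - 8; vanishes at y ∈ {2}. (2, 2): f_x = -20 ≠ 0.
  x = 3: f_y(3, y) = -3*y**2 + 14*y - 18; no integer root y with |y| ≤ 4.
  x = 4: f_y(4, y) = -3*y**2 + 18*y - 32; no integer root y with |y| ≤ 4.
Only singular point on the grid: (0, 0).
Classify: substitute x = 0 + u, y = 0 + v and expand: f = -u**3 - 2*u**2*v + 2*u*v**2 - v**3 + v**2.
No constant or linear terms (consistent with a singular point). Quadratic part: v**2. Cubic part: -u**3 - 2*u**2*v + 2*u*v**2 - v**3.
The quadratic part v**2 is a perfect square, so there is a single (double) tangent line v = 0, i.e. y = 0. Restricting the cubic part to that line (v = 0) leaves -u**3 ≠ 0, so f is not divisible by v and the branch is v² ≈ u**3 to lowest order — this is a cusp.
Classification: cusp.


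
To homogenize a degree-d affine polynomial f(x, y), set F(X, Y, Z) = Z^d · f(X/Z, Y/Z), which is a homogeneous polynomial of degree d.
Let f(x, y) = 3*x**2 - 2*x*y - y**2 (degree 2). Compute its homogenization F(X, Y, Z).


F(X, Y, Z) = 3*X**2 - 2*X*Y - Y**2

deg(f) = 2.
Substitute x = X/Z, y = Y/Z into f, then multiply by Z^2.
  monomial 3·x^2·y^0 ↦ 3·X^2·Y^0·Z^0.
  monomial -2·x^1·y^1 ↦ -2·X^1·Y^1·Z^0.
  monomial -1·x^0·y^2 ↦ -1·X^0·Y^2·Z^0.
Collecting: F(X, Y, Z) = 3*X**2 - 2*X*Y - Y**2.


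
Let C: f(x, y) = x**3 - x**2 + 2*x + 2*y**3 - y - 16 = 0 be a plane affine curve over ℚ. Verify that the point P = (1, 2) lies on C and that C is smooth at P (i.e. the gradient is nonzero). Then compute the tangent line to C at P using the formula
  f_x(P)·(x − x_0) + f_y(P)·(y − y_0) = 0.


Tangent line at P: 3*x + 23*y - 49 = 0.

Step 1: f(1, 2) = 0, so P lies on C.
Step 2: partial derivatives
  f_x(x, y) = 3*x**2 - 2*x + 2, f_y(x, y) = 6*y**2 - 1.
  f_x(P) = 3, f_y(P) = 23 (gradient nonzero, so P is smooth).
Step 3: tangent line at P: 3·(x − 1) + 23·(y − 2) = 0.
Expanding: 3*x + 23*y - 49 = 0.


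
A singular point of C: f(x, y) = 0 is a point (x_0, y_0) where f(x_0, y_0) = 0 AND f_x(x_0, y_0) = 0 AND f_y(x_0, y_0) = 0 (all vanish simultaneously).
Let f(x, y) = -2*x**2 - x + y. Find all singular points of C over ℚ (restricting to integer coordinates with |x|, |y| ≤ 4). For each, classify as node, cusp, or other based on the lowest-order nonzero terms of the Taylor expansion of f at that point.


No singular points in the scanned grid; C is smooth there.

Compute partial derivatives:
  f_x = -4*x - 1.
  f_y = 1.
f_y = 1 is a nonzero constant, so f_y never vanishes: no point (x, y) can satisfy f = f_x = f_y = 0. In particular no (x, y) ∈ {−4, ..., 4}² is singular; the curve is smooth.


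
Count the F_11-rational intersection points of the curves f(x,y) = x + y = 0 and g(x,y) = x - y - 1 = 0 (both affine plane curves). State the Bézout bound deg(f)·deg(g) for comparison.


Common zeros: {(6, 5)}; count = 1; Bézout bound = 1.

deg(f) = 1, deg(g) = 1, so Bézout bound = 1.
Scan x ∈ F_11. For each x, list the y ∈ F_11 with f(x, y) ≡ 0 and those with g(x, y) ≡ 0 (mod 11); the common zeros in that column are the intersection.
  x = 0: f ≡ 0 at y ∈ {0}; g ≡ 0 at y ∈ {10}; common: ∅.
  x = 1: f ≡ 0 at y ∈ {10}; g ≡ 0 at y ∈ {0}; common: ∅.
  x = 2: f ≡ 0 at y ∈ {9}; g ≡ 0 at y ∈ {1}; common: ∅.
  x = 3: f ≡ 0 at y ∈ {8}; g ≡ 0 at y ∈ {2}; common: ∅.
  x = 4: f ≡ 0 at y ∈ {7}; g ≡ 0 at y ∈ {3}; common: ∅.
  x = 5: f ≡ 0 at y ∈ {6}; g ≡ 0 at y ∈ {4}; common: ∅.
  x = 6: f ≡ 0 at y ∈ {5}; g ≡ 0 at y ∈ {5}; common: {5}.
  x = 7: f ≡ 0 at y ∈ {4}; g ≡ 0 at y ∈ {6}; common: ∅.
  x = 8: f ≡ 0 at y ∈ {3}; g ≡ 0 at y ∈ {7}; common: ∅.
  x = 9: f ≡ 0 at y ∈ {2}; g ≡ 0 at y ∈ {8}; common: ∅.
  x = 10: f ≡ 0 at y ∈ {1}; g ≡ 0 at y ∈ {9}; common: ∅.
Collecting: common zeros = {(6, 5)}, so the count is 1.
Comparison with the Bézout bound: 1 ≤ 1 = deg(f)·deg(g), as expected for curves with no common component (the bound is attained).


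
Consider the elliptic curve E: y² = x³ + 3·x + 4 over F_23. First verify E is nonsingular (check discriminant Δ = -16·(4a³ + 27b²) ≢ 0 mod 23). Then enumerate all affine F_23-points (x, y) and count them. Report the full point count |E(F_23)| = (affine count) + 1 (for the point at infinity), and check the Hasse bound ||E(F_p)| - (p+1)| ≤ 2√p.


Affine points = {(0, 2), (0, 21), (1, 10), (1, 13), (2, 8), (2, 15), (5, 11), (5, 12), (6, 10), (6, 13), (7, 0), (9, 1), (9, 22), (13, 3), (13, 20), (16, 10), (16, 13), (17, 0), (18, 5), (18, 18), (21, 6), (21, 17), (22, 0)}; affine count = 23; |E(F_23)| = 24.

Discriminant check: Δ ∝ 4a³ + 27b² = 4·3³ + 27·4² = 4·27 + 27·16 ≡ 11 (mod 23). Nonzero ⇒ E is nonsingular.
For each x ∈ F_23, compute rhs = x³ + 3·x + 4 mod 23, then count y ∈ F_23 with y² ≡ rhs.
  x = 0: rhs = 4, matching y values: 2, 21 (2 points).
  x = 1: rhs = 8, matching y values: 10, 13 (2 points).
  x = 2: rhs = 18, matching y values: 8, 15 (2 points).
  x = 3: rhs = 17, matching y values: none (0 points).
  x = 4: rhs = 11, matching y values: none (0 points).
  x = 5: rhs = 6, matching y values: 11, 12 (2 points).
  x = 6: rhs = 8, matching y values: 10, 13 (2 points).
  x = 7: rhs = 0, matching y values: 0 (1 points).
  x = 8: rhs = 11, matching y values: none (0 points).
  x = 9: rhs = 1, matching y values: 1, 22 (2 points).
  x = 10: rhs = 22, matching y values: none (0 points).
  x = 11: rhs = 11, matching y values: none (0 points).
  x = 12: rhs = 20, matching y values: none (0 points).
  x = 13: rhs = 9, matching y values: 3, 20 (2 points).
  x = 14: rhs = 7, matching y values: none (0 points).
  x = 15: rhs = 20, matching y values: none (0 points).
  x = 16: rhs = 8, matching y values: 10, 13 (2 points).
  x = 17: rhs = 0, matching y values: 0 (1 points).
  x = 18: rhs = 2, matching y values: 5, 18 (2 points).
  x = 19: rhs = 20, matching y values: none (0 points).
  x = 20: rhs = 14, matching y values: none (0 points).
  x = 21: rhs = 13, matching y values: 6, 17 (2 points).
  x = 22: rhs = 0, matching y values: 0 (1 points).
Total affine count: 23.
Full point count |E(F_23)| = 23 + 1 = 24.
Hasse bound: |24 − (23+1)| = |0| = 0 ≤ 2√23 ≈ 9.5917 ✓.


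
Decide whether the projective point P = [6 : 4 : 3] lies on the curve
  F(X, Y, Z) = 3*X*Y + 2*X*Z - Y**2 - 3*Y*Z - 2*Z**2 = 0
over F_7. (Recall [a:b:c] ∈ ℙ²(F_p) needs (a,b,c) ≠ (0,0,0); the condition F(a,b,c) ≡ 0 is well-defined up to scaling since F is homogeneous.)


F(6,4,3) ≡ 3 (mod 7); P is NOT on the curve.

Evaluate F(6, 4, 3) term-by-term (mod 7).
  3*X*Y ↦ 3·6·4·1 = 72
  2*X*Z ↦ 2·6·1·3 = 36
  -Y**2 ↦ -1·1·16·1 = -16
  -3*Y*Z ↦ -3·1·4·3 = -36
  -2*Z**2 ↦ -2·1·1·9 = -18
Sum: F(6, 4, 3) = (72) + (36) + (-16) + (-36) + (-18) = 38.
Reducing mod 7: 38 ≡ 3 (mod 7).
Since F(a, b, c) ≡ 3 ≠ 0 (mod 7), P does NOT lie on the curve.
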